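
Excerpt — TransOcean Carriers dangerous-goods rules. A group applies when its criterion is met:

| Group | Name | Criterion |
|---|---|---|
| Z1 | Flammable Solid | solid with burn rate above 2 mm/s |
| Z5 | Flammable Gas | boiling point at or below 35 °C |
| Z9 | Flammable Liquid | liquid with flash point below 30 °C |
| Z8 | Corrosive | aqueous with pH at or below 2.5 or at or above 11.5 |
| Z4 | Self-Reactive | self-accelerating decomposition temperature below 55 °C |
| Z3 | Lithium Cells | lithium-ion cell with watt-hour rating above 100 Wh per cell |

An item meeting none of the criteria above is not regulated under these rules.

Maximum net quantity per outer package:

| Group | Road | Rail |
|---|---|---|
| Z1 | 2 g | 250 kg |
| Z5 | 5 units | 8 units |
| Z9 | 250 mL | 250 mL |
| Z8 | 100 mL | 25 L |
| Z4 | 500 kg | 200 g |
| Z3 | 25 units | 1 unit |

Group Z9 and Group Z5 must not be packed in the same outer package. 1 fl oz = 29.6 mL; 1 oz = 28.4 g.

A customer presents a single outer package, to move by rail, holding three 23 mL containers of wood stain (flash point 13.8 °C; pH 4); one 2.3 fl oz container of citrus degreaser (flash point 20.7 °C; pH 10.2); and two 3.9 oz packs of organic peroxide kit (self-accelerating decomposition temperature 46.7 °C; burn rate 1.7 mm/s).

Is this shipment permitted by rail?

With flash point 13.8 °C (< 30 °C), the wood stain falls in Group Z9.
Flash point 20.7 °C meets the Group Z9 criterion (Flammable Liquid), so the citrus degreaser is Group Z9.
Organic peroxide kit: self-accelerating decomposition temperature 46.7 °C < 55 °C → Group Z4 (Self-Reactive).
Total Group Z9: (three 23 mL containers = 69 mL) + (one 2.3 fl oz container = 68.08 mL) = 137.08 mL.
137.08 mL ≤ 250 mL (rail limit, Group Z9) — within limit.
Group Z4 quantity: two 3.9 oz packs = 221.52 g.
221.52 g exceeds the rail limit of 200 g for Group Z4.
The segregation rule (Group Z9 with Group Z5) does not apply to Group Z9 with Group Z4.

No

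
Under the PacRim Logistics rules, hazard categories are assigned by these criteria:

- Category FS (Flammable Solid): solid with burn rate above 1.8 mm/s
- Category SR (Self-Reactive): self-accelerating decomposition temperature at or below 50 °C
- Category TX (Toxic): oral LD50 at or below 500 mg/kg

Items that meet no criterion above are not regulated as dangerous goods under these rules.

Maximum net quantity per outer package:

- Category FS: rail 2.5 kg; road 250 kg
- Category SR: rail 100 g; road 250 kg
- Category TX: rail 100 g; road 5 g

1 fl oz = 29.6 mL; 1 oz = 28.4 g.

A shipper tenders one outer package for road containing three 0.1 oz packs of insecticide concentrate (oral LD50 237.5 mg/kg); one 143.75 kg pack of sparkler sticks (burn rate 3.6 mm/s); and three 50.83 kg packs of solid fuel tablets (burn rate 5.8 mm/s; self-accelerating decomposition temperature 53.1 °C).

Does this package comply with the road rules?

The insecticide concentrate has oral LD50 237.5 mg/kg, which is ≤ 500 mg/kg, so it is Category TX (Toxic).
Sparkler sticks: burn rate 3.6 mm/s > 1.8 mm/s → Category FS (Flammable Solid).
The solid fuel tablets have burn rate 5.8 mm/s, which is > 1.8 mm/s, so they are Category FS (Flammable Solid).
Total Category FS: 143.75 kg + (three 50.83 kg packs = 152.49 kg) = 296.24 kg.
296.24 kg exceeds the road limit of 250 kg for Category FS.
Category TX quantity: three 0.1 oz packs = 8.52 g.
8.52 g > 5 g (road limit, Category TX) — over the limit.

No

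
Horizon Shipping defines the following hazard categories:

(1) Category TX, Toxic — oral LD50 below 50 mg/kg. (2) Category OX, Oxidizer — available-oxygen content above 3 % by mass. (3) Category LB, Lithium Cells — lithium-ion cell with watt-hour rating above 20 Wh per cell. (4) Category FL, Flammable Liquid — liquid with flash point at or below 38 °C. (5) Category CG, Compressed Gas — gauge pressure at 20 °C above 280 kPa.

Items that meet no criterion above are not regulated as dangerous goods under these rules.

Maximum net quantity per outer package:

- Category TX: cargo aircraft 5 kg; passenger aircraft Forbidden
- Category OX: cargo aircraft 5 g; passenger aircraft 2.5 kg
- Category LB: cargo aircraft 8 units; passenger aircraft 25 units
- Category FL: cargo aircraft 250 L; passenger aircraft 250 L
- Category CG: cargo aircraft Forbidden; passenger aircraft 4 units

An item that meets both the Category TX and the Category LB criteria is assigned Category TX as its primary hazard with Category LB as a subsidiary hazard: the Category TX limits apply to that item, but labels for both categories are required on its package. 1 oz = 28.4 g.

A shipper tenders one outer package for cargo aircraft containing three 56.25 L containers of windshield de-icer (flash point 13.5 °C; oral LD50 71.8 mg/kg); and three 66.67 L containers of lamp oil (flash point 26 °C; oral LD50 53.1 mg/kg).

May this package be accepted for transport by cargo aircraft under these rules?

Flash point 13.5 °C meets the Category FL criterion (Flammable Liquid), so the windshield de-icer is Category FL.
The lamp oil has flash point 26 °C, which is ≤ 38 °C, so it is Category FL (Flammable Liquid).
Total Category FL: (three 56.25 L containers = 168.75 L) + (three 66.67 L containers = 200.01 L) = 368.76 L.
368.76 L exceeds the cargo aircraft limit of 250 L for Category FL.

No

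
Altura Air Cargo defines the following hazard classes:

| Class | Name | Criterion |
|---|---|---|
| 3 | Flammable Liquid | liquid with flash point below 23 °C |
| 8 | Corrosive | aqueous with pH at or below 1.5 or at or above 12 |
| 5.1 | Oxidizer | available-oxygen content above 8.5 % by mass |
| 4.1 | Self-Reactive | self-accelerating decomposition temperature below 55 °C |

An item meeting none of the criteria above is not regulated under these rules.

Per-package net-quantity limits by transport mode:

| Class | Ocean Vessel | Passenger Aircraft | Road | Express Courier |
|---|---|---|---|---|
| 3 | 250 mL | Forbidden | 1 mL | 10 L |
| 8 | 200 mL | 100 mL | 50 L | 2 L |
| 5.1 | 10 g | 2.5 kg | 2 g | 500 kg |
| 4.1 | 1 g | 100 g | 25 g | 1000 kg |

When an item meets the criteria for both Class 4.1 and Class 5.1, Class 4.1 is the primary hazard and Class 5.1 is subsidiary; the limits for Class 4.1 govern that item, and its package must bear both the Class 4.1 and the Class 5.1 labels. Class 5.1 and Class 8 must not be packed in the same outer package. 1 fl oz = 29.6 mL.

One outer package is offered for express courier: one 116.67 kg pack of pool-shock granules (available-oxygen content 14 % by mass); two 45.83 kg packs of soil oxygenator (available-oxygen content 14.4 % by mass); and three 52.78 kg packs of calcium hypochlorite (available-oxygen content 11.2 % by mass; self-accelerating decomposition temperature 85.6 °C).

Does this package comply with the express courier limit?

Yes

Pool-shock granules: available-oxygen content 14 % by mass > 8.5 % by mass → Class 5.1 (Oxidizer).
Available-oxygen content 14.4 % by mass meets the Class 5.1 criterion (Oxidizer), so the soil oxygenator is Class 5.1.
With available-oxygen content 11.2 % by mass (> 8.5 % by mass), the calcium hypochlorite falls in Class 5.1.
Total Class 5.1: 116.67 kg + (two 45.83 kg packs = 91.66 kg) + (three 52.78 kg packs = 158.34 kg) = 366.67 kg.
366.67 kg ≤ 500 kg (express courier limit, Class 5.1) — within limit.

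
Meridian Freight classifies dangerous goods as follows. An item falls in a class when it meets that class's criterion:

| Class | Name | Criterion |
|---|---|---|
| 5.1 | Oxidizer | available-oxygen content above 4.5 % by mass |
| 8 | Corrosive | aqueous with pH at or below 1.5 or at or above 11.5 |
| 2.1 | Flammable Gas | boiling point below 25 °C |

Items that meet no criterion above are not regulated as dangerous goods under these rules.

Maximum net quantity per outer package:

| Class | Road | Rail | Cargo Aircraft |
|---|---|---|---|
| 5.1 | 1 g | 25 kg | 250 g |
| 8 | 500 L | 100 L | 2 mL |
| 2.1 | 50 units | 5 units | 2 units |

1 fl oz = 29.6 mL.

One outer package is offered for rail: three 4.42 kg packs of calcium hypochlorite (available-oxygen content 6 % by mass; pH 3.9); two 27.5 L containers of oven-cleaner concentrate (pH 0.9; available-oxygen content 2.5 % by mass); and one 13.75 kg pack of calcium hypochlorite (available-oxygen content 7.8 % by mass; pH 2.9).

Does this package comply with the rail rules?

Available-oxygen content 6 % by mass meets the Class 5.1 criterion (Oxidizer), so the calcium hypochlorite is Class 5.1.
With pH 0.9 (≤ 1.5), the oven-cleaner concentrate falls in Class 8.
Available-oxygen content 7.8 % by mass meets the Class 5.1 criterion (Oxidizer), so the calcium hypochlorite is Class 5.1.
Total Class 5.1: (three 4.42 kg packs = 13.26 kg) + 13.75 kg = 27.01 kg.
27.01 kg > 25 kg (rail limit, Class 5.1) — over the limit.
Class 8 quantity: two 27.5 L containers = 55 L.
55 L ≤ 100 L (rail limit, Class 8) — within limit.

No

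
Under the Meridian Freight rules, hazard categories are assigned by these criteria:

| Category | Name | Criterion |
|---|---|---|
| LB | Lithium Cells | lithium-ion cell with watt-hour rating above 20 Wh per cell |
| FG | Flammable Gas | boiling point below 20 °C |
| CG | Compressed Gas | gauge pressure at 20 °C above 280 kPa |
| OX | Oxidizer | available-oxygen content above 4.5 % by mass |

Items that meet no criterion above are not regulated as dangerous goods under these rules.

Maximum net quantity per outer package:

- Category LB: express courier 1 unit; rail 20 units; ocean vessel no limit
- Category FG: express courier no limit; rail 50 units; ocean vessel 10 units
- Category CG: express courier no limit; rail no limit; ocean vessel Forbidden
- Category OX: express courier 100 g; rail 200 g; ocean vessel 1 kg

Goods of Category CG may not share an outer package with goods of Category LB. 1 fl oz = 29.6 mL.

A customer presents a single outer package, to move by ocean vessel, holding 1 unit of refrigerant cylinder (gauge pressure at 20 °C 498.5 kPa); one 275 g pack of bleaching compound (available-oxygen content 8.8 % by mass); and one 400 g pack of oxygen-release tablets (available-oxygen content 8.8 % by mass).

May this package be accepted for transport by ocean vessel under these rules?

No

Gauge pressure at 20 °C 498.5 kPa meets the Category CG criterion (Compressed Gas), so the refrigerant cylinder is Category CG.
Available-oxygen content 8.8 % by mass meets the Category OX criterion (Oxidizer), so the bleaching compound is Category OX.
The oxygen-release tablets have available-oxygen content 8.8 % by mass, which is > 4.5 % by mass, so they are Category OX (Oxidizer).
Total Category OX: 275 g + 400 g = 675 g.
675 g ≤ 1 kg (ocean vessel limit, Category OX) — within limit.
Category CG quantity: 1 unit.
Category CG is Forbidden by ocean vessel.
The segregation rule (Category CG with Category LB) does not apply to Category OX with Category CG.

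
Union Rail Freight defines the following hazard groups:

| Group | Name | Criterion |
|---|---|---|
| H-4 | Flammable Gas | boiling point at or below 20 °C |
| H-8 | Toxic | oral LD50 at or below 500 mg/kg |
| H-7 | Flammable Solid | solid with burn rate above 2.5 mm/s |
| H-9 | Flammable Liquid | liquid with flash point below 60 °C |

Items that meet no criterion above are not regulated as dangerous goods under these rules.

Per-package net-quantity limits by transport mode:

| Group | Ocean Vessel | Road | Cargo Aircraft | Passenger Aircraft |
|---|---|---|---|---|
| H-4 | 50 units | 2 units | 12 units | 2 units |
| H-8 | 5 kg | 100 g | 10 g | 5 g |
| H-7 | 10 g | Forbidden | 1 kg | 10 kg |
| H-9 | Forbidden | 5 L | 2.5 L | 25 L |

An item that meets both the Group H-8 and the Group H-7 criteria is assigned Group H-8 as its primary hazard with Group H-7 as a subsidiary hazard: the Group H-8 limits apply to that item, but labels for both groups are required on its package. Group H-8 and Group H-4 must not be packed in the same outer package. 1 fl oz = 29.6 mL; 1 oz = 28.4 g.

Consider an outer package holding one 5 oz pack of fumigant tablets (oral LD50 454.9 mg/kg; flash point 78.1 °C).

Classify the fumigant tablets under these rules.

Group H-8

Fumigant tablets: oral LD50 454.9 mg/kg ≤ 500 mg/kg → Group H-8 (Toxic).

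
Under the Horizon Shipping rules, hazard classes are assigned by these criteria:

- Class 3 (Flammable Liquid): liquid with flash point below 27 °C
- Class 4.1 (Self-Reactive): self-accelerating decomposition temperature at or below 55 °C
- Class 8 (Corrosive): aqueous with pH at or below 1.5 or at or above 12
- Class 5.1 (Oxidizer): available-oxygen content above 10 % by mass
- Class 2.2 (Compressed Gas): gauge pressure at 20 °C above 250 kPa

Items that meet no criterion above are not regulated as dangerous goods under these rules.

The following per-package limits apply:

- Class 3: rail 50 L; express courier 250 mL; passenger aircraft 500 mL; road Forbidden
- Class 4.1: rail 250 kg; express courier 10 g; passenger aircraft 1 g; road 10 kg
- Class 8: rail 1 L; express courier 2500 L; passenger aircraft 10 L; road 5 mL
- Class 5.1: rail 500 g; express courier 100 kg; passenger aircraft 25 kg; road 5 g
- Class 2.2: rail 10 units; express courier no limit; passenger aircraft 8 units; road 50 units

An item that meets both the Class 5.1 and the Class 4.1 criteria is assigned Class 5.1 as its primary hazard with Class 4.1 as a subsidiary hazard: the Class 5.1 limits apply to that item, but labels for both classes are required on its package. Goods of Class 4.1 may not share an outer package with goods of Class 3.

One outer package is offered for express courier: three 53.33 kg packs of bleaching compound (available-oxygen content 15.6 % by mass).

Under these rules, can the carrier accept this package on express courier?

No

With available-oxygen content 15.6 % by mass (> 10 % by mass), the bleaching compound falls in Class 5.1.
Class 5.1 quantity: three 53.33 kg packs = 159.99 kg.
That exceeds the Class 5.1 express courier limit of 100 kg.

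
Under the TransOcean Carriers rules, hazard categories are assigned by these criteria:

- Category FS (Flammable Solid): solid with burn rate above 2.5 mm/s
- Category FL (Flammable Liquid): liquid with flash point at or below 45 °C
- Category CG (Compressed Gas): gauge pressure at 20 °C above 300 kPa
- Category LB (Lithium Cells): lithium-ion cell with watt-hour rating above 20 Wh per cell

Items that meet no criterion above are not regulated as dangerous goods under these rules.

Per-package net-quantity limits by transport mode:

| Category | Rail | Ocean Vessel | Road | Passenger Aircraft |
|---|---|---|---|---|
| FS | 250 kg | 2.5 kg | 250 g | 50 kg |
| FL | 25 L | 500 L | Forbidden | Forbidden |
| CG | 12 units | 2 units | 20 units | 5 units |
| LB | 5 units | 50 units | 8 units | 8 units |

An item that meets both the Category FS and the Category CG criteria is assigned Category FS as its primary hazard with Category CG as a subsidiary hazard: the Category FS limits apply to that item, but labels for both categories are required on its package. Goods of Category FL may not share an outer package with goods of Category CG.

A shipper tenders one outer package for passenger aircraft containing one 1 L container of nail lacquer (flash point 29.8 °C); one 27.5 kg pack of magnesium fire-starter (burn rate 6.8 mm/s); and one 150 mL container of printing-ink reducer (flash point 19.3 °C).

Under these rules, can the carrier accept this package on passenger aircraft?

Flash point 29.8 °C meets the Category FL criterion (Flammable Liquid), so the nail lacquer is Category FL.
Burn rate 6.8 mm/s meets the Category FS criterion (Flammable Solid), so the magnesium fire-starter is Category FS.
Flash point 19.3 °C meets the Category FL criterion (Flammable Liquid), so the printing-ink reducer is Category FL.
Total Category FL: 1 L + 150 mL = 1.15 L.
Category FL is Forbidden by passenger aircraft.
Category FS quantity: 27.5 kg.
That is within the Category FS passenger aircraft limit of 50 kg.
The segregation rule (Category FL with Category CG) does not apply to Category FL with Category FS.

No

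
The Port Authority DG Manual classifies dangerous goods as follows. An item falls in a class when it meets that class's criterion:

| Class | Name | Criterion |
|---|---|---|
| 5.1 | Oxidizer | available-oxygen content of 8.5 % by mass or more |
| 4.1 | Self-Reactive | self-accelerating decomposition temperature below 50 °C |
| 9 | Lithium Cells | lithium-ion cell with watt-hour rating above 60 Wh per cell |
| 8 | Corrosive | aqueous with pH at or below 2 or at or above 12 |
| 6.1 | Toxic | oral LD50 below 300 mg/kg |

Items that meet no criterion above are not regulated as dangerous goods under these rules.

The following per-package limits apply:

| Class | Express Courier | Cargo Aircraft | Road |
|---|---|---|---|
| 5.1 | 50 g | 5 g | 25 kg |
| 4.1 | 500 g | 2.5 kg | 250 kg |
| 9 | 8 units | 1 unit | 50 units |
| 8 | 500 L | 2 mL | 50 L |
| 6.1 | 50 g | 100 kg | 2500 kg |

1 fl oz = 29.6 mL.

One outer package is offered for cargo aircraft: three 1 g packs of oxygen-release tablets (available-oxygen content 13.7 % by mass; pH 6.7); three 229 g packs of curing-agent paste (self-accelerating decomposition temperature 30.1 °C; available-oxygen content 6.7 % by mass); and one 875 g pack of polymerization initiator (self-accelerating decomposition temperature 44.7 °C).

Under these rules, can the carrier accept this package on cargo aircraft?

Yes

Available-oxygen content 13.7 % by mass meets the Class 5.1 criterion (Oxidizer), so the oxygen-release tablets are Class 5.1.
The curing-agent paste has self-accelerating decomposition temperature 30.1 °C, which is < 50 °C, so it is Class 4.1 (Self-Reactive).
Self-accelerating decomposition temperature 44.7 °C meets the Class 4.1 criterion (Self-Reactive), so the polymerization initiator is Class 4.1.
Class 4.1 net quantity: (three 229 g packs = 687 g) + 875 g = 1.562 kg.
1.562 kg ≤ 2.5 kg (cargo aircraft limit, Class 4.1) — within limit.
Class 5.1 quantity: three 1 g packs = 3 g.
3 g is within the cargo aircraft limit of 5 g for Class 5.1.
Every hazard class is within its cargo aircraft limit and no segregation rule is violated.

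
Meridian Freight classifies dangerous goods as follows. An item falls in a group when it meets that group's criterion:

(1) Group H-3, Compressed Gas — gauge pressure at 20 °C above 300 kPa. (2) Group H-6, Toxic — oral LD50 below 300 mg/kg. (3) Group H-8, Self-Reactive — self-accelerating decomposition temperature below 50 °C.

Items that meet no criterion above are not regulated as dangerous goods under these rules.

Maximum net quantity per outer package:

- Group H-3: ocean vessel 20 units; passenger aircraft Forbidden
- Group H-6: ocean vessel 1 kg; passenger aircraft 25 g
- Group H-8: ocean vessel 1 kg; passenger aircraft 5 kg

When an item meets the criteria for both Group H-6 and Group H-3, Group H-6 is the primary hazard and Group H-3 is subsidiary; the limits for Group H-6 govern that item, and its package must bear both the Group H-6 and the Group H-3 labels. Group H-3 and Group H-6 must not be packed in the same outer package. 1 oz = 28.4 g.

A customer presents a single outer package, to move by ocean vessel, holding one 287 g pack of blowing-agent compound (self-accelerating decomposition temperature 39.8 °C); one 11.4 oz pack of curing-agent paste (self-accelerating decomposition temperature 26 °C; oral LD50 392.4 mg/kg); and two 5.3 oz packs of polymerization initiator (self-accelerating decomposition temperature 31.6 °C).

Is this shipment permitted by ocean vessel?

The blowing-agent compound has self-accelerating decomposition temperature 39.8 °C, which is < 50 °C, so it is Group H-8 (Self-Reactive).
Self-accelerating decomposition temperature 26 °C meets the Group H-8 criterion (Self-Reactive), so the curing-agent paste is Group H-8.
Polymerization initiator: self-accelerating decomposition temperature 31.6 °C < 50 °C → Group H-8 (Self-Reactive).
Group H-8 net quantity: 287 g + (one 11.4 oz pack = 323.76 g) + (two 5.3 oz packs = 301.04 g) = 911.8 g.
911.8 g is within the ocean vessel limit of 1 kg for Group H-8.

Yes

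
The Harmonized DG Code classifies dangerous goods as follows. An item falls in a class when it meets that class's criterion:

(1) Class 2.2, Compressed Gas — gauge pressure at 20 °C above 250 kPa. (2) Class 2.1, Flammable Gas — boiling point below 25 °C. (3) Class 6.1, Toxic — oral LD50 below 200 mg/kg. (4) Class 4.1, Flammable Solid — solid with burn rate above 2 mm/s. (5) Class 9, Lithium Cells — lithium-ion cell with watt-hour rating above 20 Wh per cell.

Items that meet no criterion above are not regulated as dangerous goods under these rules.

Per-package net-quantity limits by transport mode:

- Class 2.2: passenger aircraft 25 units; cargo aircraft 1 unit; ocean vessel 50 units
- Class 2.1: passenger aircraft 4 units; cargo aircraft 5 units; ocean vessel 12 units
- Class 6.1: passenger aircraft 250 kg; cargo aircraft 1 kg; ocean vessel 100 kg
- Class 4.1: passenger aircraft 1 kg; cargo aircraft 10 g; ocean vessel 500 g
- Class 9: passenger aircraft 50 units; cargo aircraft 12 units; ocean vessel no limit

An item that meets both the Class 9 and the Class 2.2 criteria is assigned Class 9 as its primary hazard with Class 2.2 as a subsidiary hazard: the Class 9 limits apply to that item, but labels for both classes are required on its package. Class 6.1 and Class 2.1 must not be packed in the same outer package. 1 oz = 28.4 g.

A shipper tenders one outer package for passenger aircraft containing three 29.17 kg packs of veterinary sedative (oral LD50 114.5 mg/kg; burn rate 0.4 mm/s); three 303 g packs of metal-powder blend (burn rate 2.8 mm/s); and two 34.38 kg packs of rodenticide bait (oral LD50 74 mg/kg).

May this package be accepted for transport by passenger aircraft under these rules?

Yes

Oral LD50 114.5 mg/kg meets the Class 6.1 criterion (Toxic), so the veterinary sedative is Class 6.1.
Burn rate 2.8 mm/s meets the Class 4.1 criterion (Flammable Solid), so the metal-powder blend is Class 4.1.
With oral LD50 74 mg/kg (< 200 mg/kg), the rodenticide bait falls in Class 6.1.
Class 6.1 net quantity: (three 29.17 kg packs = 87.51 kg) + (two 34.38 kg packs = 68.76 kg) = 156.27 kg.
156.27 kg ≤ 250 kg (passenger aircraft limit, Class 6.1) — within limit.
Class 4.1 quantity: three 303 g packs = 909 g.
That is within the Class 4.1 passenger aircraft limit of 1 kg.
The segregation rule (Class 6.1 with Class 2.1) does not apply to Class 6.1 with Class 4.1.
Every hazard class is within its passenger aircraft limit and no segregation rule is violated.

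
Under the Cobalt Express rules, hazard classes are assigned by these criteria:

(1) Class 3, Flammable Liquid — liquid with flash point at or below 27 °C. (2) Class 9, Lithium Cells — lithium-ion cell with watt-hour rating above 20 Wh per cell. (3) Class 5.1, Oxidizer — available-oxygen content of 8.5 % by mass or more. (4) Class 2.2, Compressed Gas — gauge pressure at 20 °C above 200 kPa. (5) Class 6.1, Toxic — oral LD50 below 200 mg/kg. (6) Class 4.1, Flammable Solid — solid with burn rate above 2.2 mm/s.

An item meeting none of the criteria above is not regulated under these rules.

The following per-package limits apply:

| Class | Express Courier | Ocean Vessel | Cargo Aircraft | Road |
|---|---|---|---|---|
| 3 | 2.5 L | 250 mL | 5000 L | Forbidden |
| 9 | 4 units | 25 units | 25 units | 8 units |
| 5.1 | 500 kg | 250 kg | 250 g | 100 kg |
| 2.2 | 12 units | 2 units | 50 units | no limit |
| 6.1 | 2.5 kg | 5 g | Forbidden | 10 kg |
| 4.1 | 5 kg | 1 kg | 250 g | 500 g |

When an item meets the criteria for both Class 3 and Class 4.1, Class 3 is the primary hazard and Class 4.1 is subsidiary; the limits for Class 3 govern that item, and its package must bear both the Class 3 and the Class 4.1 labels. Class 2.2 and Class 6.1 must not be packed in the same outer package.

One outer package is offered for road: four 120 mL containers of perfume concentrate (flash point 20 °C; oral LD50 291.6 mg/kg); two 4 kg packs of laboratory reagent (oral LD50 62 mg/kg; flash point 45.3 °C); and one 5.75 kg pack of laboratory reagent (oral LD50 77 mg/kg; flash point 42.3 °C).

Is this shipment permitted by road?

With flash point 20 °C (≤ 27 °C), the perfume concentrate falls in Class 3.
With oral LD50 62 mg/kg (< 200 mg/kg), the laboratory reagent falls in Class 6.1.
With oral LD50 77 mg/kg (< 200 mg/kg), the laboratory reagent falls in Class 6.1.
Class 3 quantity: four 120 mL containers = 480 mL.
By road, Class 3 is Forbidden regardless of quantity.
Class 6.1 net quantity: (two 4 kg packs = 8 kg) + 5.75 kg = 13.75 kg.
13.75 kg > 10 kg (road limit, Class 6.1) — over the limit.
The segregation rule (Class 2.2 with Class 6.1) does not apply to Class 3 with Class 6.1.

No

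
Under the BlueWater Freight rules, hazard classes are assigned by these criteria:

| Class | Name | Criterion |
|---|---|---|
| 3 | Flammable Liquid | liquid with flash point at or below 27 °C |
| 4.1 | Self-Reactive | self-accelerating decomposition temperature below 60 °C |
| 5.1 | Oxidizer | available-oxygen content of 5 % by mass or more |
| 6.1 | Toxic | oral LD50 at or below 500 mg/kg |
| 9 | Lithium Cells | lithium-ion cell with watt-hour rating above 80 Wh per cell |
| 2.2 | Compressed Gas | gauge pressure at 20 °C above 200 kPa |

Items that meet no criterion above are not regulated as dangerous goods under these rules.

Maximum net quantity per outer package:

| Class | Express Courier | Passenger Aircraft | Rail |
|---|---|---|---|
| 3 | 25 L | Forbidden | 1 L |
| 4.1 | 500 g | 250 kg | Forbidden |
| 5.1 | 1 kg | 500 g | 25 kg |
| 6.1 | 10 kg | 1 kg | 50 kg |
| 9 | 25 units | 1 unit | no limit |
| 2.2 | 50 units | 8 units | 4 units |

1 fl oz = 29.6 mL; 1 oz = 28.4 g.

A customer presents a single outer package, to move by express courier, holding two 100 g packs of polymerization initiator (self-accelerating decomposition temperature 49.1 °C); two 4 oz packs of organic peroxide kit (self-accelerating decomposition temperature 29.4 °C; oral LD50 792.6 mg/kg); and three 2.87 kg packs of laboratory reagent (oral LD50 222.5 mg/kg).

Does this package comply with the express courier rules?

Yes

Polymerization initiator: self-accelerating decomposition temperature 49.1 °C < 60 °C → Class 4.1 (Self-Reactive).
The organic peroxide kit has self-accelerating decomposition temperature 29.4 °C, which is < 60 °C, so it is Class 4.1 (Self-Reactive).
The laboratory reagent has oral LD50 222.5 mg/kg, which is ≤ 500 mg/kg, so it is Class 6.1 (Toxic).
Total Class 4.1: (two 100 g packs = 200 g) + (two 4 oz packs = 227.2 g) = 427.2 g.
427.2 g ≤ 500 g (express courier limit, Class 4.1) — within limit.
Class 6.1 quantity: three 2.87 kg packs = 8.61 kg.
8.61 kg ≤ 10 kg (express courier limit, Class 6.1) — within limit.
Every hazard class is within its express courier limit and no segregation rule is violated.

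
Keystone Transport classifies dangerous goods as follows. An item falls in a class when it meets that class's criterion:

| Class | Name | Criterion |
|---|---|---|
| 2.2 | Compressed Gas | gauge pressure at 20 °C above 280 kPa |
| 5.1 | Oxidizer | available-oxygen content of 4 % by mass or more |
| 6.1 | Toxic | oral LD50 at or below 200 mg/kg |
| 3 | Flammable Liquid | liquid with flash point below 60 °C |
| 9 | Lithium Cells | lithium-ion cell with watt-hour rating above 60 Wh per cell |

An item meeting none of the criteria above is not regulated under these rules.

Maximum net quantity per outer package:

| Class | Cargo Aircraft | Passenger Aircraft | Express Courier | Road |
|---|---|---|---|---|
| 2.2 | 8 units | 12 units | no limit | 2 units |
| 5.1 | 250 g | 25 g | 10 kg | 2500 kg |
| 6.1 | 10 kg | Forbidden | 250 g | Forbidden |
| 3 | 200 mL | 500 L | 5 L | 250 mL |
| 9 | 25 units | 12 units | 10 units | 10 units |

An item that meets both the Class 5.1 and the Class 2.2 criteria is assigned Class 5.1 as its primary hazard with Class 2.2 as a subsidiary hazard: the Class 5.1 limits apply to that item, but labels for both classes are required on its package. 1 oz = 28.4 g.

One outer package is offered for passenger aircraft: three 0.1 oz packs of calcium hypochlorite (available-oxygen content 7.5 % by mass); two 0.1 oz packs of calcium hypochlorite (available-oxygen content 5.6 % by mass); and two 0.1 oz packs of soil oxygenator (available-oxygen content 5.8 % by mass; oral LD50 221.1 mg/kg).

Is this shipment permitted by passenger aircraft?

Calcium hypochlorite: available-oxygen content 7.5 % by mass ≥ 4 % by mass → Class 5.1 (Oxidizer).
Available-oxygen content 5.6 % by mass meets the Class 5.1 criterion (Oxidizer), so the calcium hypochlorite is Class 5.1.
With available-oxygen content 5.8 % by mass (≥ 4 % by mass), the soil oxygenator falls in Class 5.1.
Total Class 5.1: (three 0.1 oz packs = 8.52 g) + (two 0.1 oz packs = 5.68 g) + (two 0.1 oz packs = 5.68 g) = 19.88 g.
That is within the Class 5.1 passenger aircraft limit of 25 g.

Yes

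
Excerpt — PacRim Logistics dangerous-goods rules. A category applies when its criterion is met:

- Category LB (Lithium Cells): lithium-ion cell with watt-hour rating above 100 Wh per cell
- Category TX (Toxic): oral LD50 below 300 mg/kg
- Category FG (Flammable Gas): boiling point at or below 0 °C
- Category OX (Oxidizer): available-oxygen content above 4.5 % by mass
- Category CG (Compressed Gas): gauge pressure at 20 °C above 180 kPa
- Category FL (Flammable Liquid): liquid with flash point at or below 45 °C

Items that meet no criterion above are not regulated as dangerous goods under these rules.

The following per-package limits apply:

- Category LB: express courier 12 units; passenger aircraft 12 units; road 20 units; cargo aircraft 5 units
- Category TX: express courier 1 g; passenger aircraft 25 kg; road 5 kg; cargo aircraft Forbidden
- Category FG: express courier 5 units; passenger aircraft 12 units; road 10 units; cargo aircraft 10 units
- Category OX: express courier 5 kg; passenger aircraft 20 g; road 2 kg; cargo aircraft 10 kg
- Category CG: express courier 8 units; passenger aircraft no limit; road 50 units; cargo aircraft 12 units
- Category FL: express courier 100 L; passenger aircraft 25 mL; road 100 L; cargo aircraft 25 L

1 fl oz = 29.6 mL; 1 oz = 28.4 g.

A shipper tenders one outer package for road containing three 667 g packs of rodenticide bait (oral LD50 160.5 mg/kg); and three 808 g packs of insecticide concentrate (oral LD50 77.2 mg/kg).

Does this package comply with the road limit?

Oral LD50 160.5 mg/kg meets the Category TX criterion (Toxic), so the rodenticide bait is Category TX.
Oral LD50 77.2 mg/kg meets the Category TX criterion (Toxic), so the insecticide concentrate is Category TX.
Category TX net quantity: (three 667 g packs = 2.001 kg) + (three 808 g packs = 2.424 kg) = 4.425 kg.
That is within the Category TX road limit of 5 kg.

Yes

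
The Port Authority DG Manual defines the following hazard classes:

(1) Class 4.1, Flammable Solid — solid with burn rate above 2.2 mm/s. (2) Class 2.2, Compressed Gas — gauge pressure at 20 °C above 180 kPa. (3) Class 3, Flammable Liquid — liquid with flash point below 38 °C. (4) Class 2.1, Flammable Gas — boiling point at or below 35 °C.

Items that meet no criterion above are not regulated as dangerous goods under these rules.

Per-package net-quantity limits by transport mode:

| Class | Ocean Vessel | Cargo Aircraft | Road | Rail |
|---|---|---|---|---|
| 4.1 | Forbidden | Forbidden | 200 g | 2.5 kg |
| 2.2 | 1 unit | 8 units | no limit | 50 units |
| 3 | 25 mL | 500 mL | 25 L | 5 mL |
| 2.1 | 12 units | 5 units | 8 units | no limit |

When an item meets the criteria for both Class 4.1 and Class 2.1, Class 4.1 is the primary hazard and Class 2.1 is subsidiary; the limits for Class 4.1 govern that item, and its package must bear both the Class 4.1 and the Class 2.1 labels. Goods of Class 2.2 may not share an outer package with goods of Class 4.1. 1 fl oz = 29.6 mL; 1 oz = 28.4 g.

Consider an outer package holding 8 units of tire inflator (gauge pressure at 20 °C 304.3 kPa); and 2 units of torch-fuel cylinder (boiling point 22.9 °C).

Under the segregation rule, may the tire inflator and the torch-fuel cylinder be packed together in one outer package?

With gauge pressure at 20 °C 304.3 kPa (> 180 kPa), the tire inflator falls in Class 2.2.
Boiling point 22.9 °C meets the Class 2.1 criterion (Flammable Gas), so the torch-fuel cylinder is Class 2.1.
No segregation rule bars Class 2.2 with Class 2.1.

Yes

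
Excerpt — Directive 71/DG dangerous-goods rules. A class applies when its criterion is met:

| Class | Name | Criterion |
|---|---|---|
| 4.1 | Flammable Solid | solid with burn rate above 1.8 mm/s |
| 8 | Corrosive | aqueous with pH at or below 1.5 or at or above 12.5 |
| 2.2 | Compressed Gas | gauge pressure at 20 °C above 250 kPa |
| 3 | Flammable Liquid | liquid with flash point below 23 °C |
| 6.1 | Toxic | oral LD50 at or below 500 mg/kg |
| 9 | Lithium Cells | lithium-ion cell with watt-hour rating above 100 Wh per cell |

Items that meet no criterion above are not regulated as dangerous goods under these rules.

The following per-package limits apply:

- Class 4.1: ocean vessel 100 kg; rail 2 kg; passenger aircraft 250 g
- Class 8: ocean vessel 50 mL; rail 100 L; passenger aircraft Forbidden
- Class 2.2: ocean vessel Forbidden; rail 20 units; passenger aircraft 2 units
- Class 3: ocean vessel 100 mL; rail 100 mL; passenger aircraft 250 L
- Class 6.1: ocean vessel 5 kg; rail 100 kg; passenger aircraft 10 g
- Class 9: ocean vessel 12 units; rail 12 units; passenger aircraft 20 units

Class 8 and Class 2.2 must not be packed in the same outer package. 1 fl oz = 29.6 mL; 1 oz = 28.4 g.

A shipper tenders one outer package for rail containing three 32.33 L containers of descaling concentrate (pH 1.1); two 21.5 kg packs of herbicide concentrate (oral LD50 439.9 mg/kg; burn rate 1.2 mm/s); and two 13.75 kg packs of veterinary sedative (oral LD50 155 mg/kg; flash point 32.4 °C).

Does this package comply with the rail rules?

The descaling concentrate has pH 1.1, which is ≤ 1.5, so it is Class 8 (Corrosive).
Oral LD50 439.9 mg/kg meets the Class 6.1 criterion (Toxic), so the herbicide concentrate is Class 6.1.
Veterinary sedative: oral LD50 155 mg/kg ≤ 500 mg/kg → Class 6.1 (Toxic).
Class 6.1 net quantity: (two 21.5 kg packs = 43 kg) + (two 13.75 kg packs = 27.5 kg) = 70.5 kg.
That is within the Class 6.1 rail limit of 100 kg.
Class 8 quantity: three 32.33 L containers = 96.99 L.
That is within the Class 8 rail limit of 100 L.
The segregation rule (Class 8 with Class 2.2) does not apply to Class 6.1 with Class 8.
Every hazard class is within its rail limit and no segregation rule is violated.

Yes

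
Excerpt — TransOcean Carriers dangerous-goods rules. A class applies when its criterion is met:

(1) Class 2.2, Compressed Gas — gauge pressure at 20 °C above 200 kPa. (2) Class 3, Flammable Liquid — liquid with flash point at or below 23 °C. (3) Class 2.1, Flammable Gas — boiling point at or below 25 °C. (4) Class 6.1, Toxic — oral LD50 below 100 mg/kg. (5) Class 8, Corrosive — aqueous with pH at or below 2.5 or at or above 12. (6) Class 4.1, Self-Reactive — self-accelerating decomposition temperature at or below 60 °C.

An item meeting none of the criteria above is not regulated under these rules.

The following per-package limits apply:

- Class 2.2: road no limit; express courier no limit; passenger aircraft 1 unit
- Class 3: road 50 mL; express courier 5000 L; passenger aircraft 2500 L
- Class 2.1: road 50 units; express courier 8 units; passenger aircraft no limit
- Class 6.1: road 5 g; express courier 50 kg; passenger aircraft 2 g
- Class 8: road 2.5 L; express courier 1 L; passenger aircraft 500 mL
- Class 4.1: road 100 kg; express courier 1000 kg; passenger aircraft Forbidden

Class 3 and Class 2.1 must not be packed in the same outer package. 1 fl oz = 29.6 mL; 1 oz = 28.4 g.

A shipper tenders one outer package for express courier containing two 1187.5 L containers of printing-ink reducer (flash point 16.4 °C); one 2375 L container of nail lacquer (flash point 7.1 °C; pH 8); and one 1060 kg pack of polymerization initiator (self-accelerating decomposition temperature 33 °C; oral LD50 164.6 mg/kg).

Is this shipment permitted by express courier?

No

Flash point 16.4 °C meets the Class 3 criterion (Flammable Liquid), so the printing-ink reducer is Class 3.
The nail lacquer has flash point 7.1 °C, which is ≤ 23 °C, so it is Class 3 (Flammable Liquid).
With self-accelerating decomposition temperature 33 °C (≤ 60 °C), the polymerization initiator falls in Class 4.1.
Class 3 net quantity: (two 1187.5 L containers = 2375 L) + 2375 L = 4750 L.
4750 L is within the express courier limit of 5000 L for Class 3.
Class 4.1 quantity: 1060 kg.
That exceeds the Class 4.1 express courier limit of 1000 kg.
The segregation rule (Class 3 with Class 2.1) does not apply to Class 3 with Class 4.1.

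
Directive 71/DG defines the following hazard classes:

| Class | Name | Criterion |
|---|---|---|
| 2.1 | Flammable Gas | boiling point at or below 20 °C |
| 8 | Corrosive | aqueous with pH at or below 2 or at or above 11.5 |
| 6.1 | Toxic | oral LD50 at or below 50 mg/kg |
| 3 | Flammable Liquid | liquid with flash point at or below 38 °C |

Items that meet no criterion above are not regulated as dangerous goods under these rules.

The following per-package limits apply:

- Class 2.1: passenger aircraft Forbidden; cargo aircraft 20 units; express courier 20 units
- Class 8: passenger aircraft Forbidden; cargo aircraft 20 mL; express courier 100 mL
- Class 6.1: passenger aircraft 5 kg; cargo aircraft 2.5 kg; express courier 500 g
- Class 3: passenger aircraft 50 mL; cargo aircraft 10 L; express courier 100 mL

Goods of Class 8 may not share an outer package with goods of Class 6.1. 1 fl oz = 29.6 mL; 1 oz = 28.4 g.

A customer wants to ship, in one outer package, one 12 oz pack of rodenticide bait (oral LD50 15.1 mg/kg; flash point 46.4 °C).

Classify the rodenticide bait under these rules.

With oral LD50 15.1 mg/kg (≤ 50 mg/kg), the rodenticide bait falls in Class 6.1.

Class 6.1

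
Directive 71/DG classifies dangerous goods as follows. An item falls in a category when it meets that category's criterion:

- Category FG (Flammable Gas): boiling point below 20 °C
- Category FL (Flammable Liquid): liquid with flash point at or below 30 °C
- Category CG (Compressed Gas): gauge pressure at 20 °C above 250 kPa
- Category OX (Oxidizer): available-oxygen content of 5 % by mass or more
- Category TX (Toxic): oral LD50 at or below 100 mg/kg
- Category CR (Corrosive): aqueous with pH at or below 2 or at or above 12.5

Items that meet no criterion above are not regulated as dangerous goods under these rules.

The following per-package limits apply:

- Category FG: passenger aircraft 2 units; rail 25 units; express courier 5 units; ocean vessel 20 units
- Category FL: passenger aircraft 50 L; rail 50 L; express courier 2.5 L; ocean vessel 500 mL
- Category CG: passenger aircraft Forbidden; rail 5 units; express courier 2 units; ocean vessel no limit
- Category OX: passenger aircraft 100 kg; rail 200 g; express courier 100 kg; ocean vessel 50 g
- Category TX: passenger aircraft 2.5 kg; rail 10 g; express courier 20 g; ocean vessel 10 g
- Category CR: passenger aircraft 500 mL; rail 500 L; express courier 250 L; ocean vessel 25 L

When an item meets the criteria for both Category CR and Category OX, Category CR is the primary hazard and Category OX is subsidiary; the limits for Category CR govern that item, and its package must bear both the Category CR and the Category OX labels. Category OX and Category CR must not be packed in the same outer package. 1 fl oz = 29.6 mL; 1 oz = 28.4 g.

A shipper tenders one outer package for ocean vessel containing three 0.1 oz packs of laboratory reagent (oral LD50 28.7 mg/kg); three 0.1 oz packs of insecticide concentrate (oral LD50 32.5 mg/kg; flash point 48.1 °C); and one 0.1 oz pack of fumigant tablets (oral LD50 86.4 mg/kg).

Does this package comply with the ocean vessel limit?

Oral LD50 28.7 mg/kg meets the Category TX criterion (Toxic), so the laboratory reagent is Category TX.
Insecticide concentrate: oral LD50 32.5 mg/kg ≤ 100 mg/kg → Category TX (Toxic).
With oral LD50 86.4 mg/kg (≤ 100 mg/kg), the fumigant tablets fall in Category TX.
Total Category TX: (three 0.1 oz packs = 8.52 g) + (three 0.1 oz packs = 8.52 g) + (one 0.1 oz pack = 2.84 g) = 19.88 g.
That exceeds the Category TX ocean vessel limit of 10 g.

No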